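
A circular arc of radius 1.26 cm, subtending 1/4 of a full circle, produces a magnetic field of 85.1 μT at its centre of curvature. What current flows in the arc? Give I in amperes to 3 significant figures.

I ≈ 6.83 A

For a circular arc, B = μ₀Iφ/(4πR) with φ in radians; here φ = 1.571 rad.
So I = 4πRB/(μ₀φ) = 4π × 0.0126 × 8.51×10⁻⁵ / (4π×10⁻⁷ × 1.571) = 6.83 A.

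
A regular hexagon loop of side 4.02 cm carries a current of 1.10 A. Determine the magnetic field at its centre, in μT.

B ≈ 19.0 μT

Each side is a finite straight segment at perpendicular distance d = a/(2 tan(π/6)) = 0.03481 m from the centre, with end-angles ±π/6.
One side contributes B₁ = (μ₀I/4πd)·2 sin(π/6) = 3.16×10⁻⁶ T.
All 6 sides add in the same direction: B = 6 × 3.16×10⁻⁶ = 1.90×10⁻⁵ T.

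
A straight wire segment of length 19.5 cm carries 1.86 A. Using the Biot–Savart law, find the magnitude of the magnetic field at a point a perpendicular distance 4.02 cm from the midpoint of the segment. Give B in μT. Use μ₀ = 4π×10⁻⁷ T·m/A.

B ≈ 8.56 μT

For a finite straight segment, B = (μ₀I/4πd)(sinθ₁ + sinθ₂), where θ₁, θ₂ are the angles from the perpendicular to each end.
The perpendicular from the point meets the wire at its midpoint, so each end is L/2 = 0.0975 m away along the wire.
sinθ₁ = 0.0975/√(0.0975²+0.0402²) = 0.9245; sinθ₂ = 0.0975/√(0.0975²+0.0402²) = 0.9245.
B = (4π×10⁻⁷ × 1.86) / (4π × 0.0402) × (0.9245 + 0.9245) = 8.56×10⁻⁶ T.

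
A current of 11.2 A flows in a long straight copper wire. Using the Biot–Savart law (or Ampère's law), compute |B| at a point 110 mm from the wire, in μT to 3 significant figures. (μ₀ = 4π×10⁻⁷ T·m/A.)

B ≈ 20.4 μT

For an infinitely long straight wire, B = μ₀I/(2πd).
B = (4π×10⁻⁷ × 11.2) / (2π × 0.11) = 2.04×10⁻⁵ T.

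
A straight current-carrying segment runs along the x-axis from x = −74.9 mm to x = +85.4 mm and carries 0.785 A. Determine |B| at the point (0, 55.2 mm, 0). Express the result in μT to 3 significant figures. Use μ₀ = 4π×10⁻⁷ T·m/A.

B ≈ 2.34 μT

For a finite straight segment, B = (μ₀I/4πd)(sinθ₁ + sinθ₂), where θ₁, θ₂ are the angles from the perpendicular to each end.
The perpendicular distance is d = 0.0552 m; the end-offsets along the wire are a = 0.0749 m and b = 0.0854 m.
sinθ₁ = 0.0749/√(0.0749²+0.0552²) = 0.8050; sinθ₂ = 0.0854/√(0.0854²+0.0552²) = 0.8398.
B = (4π×10⁻⁷ × 0.785) / (4π × 0.0552) × (0.8050 + 0.8398) = 2.34×10⁻⁶ T.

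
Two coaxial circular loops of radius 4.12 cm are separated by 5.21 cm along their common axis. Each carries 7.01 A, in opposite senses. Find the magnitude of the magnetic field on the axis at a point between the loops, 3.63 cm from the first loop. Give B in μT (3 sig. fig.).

Each loop contributes B = μ₀IR²/[2(R²+z²)^(3/2)] on the axis, with z measured from that loop.
Loop 1 (z = 0.0363 m): B₁ = 4.52×10⁻⁵ T. Loop 2 (z = 0.0158 m): B₂ = 8.70×10⁻⁵ T.
The fields oppose: B = |B₁ − B₂| = 4.19×10⁻⁵ T.

B ≈ 41.9 μT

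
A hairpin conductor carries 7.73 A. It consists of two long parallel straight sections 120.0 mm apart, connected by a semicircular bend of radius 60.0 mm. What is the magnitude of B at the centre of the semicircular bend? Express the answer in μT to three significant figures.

The semicircular arc contributes B_arc = μ₀I·π/(4πR) = μ₀I/(4R) = 4.05×10⁻⁵ T.
Each semi-infinite lead is at perpendicular distance R = 0.06 m from the centre, with the perpendicular foot at its near end, so it contributes μ₀I/(4πR); both point the same way, together 2.58×10⁻⁵ T.
Arc and leads all point the same direction: B = 4.05×10⁻⁵ + 2.58×10⁻⁵ = 6.62×10⁻⁵ T.

B ≈ 66.2 μT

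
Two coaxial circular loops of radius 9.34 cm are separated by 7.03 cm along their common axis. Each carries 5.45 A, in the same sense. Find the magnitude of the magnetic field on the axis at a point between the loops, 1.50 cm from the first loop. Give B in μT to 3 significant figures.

Each loop contributes B = μ₀IR²/[2(R²+z²)^(3/2)] on the axis, with z measured from that loop.
Loop 1 (z = 0.015 m): B₁ = 3.53×10⁻⁵ T. Loop 2 (z = 0.0553 m): B₂ = 2.34×10⁻⁵ T.
The fields add: B = B₁ + B₂ = 5.86×10⁻⁵ T.

B ≈ 58.6 μT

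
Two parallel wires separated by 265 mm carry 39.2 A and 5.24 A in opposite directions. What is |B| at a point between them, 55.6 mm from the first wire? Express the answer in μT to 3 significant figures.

Each long wire gives B = μ₀I/(2πd). Distances are d₁ = 0.0556 m and d₂ = 0.2094 m.
B₁ = 1.41×10⁻⁴ T, B₂ = 5.00×10⁻⁶ T.
Between antiparallel currents both contributions point the same way, so they add. B = B₁ + B₂ = 1.41×10⁻⁴ + 5.00×10⁻⁶ = 1.46×10⁻⁴ T.

B ≈ 146 μT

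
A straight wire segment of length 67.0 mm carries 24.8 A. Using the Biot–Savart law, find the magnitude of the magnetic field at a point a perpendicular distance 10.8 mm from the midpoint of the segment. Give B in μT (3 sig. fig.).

For a finite straight segment, B = (μ₀I/4πd)(sinθ₁ + sinθ₂), where θ₁, θ₂ are the angles from the perpendicular to each end.
The perpendicular from the point meets the wire at its midpoint, so each end is L/2 = 0.0335 m away along the wire.
sinθ₁ = 0.0335/√(0.0335²+0.0108²) = 0.9518; sinθ₂ = 0.0335/√(0.0335²+0.0108²) = 0.9518.
B = (4π×10⁻⁷ × 24.8) / (4π × 0.0108) × (0.9518 + 0.9518) = 4.37×10⁻⁴ T.

B ≈ 437 μT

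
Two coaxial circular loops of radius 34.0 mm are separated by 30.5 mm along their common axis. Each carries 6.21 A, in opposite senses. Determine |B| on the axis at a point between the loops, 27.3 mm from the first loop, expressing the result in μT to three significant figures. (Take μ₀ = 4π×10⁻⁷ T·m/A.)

Each loop contributes B = μ₀IR²/[2(R²+z²)^(3/2)] on the axis, with z measured from that loop.
Loop 1 (z = 0.0273 m): B₁ = 5.44×10⁻⁵ T. Loop 2 (z = 0.0032 m): B₂ = 1.13×10⁻⁴ T.
The fields oppose: B = |B₁ − B₂| = 5.88×10⁻⁵ T.

B ≈ 58.8 μT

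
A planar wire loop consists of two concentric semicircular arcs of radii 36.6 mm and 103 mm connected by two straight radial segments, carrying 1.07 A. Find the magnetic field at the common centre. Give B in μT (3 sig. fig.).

The radial connectors point toward the centre, so dl × r̂ = 0 and they contribute nothing.
Each semicircle gives μ₀I/(4R): inner arc 9.18×10⁻⁶ T, outer arc 3.26×10⁻⁶ T.
The two arcs carry current in opposite angular senses, so their fields oppose: B = |9.18×10⁻⁶ − 3.26×10⁻⁶| = 5.92×10⁻⁶ T.

B ≈ 5.92 μT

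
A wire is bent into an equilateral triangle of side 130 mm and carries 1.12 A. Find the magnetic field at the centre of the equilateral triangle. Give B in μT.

Each side is a finite straight segment at perpendicular distance d = a/(2 tan(π/3)) = 0.03753 m from the centre, with end-angles ±π/3.
One side contributes B₁ = (μ₀I/4πd)·2 sin(π/3) = 5.17×10⁻⁶ T.
All 3 sides add in the same direction: B = 3 × 5.17×10⁻⁶ = 1.55×10⁻⁵ T.

B ≈ 15.5 μT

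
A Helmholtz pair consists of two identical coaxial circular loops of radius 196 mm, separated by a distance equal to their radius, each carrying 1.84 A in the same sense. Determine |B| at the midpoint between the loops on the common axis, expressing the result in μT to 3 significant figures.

B ≈ 8.44 μT

Each loop contributes B = μ₀IR²/[2(R²+z²)^(3/2)] on the axis, with z measured from that loop.
Loop 1 (z = 0.098 m): B₁ = 4.22×10⁻⁶ T. Loop 2 (z = 0.098 m): B₂ = 4.22×10⁻⁶ T.
The fields add: B = B₁ + B₂ = 8.44×10⁻⁶ T.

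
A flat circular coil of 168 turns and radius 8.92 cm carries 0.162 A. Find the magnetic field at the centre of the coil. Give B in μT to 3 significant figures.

B ≈ 192 μT

For an N-turn flat coil, B = Nμ₀I/(2R) with R = 0.0892 m.
B = 168 × 1.14×10⁻⁶ T = 1.92×10⁻⁴ T.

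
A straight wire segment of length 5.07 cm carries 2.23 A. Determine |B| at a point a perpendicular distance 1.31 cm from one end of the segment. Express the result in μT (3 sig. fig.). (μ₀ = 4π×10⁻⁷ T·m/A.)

B ≈ 16.5 μT

For a finite straight segment, B = (μ₀I/4πd)(sinθ₁ + sinθ₂), where θ₁, θ₂ are the angles from the perpendicular to each end.
The perpendicular foot is at one end, so the two end-offsets along the wire are 0 and L = 0.0507 m.
sinθ₁ = 0/√(0²+0.0131²) = 0.0000; sinθ₂ = 0.0507/√(0.0507²+0.0131²) = 0.9682.
B = (4π×10⁻⁷ × 2.23) / (4π × 0.0131) × (0.0000 + 0.9682) = 1.65×10⁻⁵ T.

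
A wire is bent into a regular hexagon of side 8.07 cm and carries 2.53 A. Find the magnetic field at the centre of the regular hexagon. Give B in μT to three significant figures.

B ≈ 21.7 μT

Each side is a finite straight segment at perpendicular distance d = a/(2 tan(π/6)) = 0.06989 m from the centre, with end-angles ±π/6.
One side contributes B₁ = (μ₀I/4πd)·2 sin(π/6) = 3.62×10⁻⁶ T.
All 6 sides add in the same direction: B = 6 × 3.62×10⁻⁶ = 2.17×10⁻⁵ T.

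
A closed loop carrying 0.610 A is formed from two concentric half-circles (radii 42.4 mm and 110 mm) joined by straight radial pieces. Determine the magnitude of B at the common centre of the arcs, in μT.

The radial connectors point toward the centre, so dl × r̂ = 0 and they contribute nothing.
Each semicircle gives μ₀I/(4R): inner arc 4.52×10⁻⁶ T, outer arc 1.74×10⁻⁶ T.
The two arcs carry current in opposite angular senses, so their fields oppose: B = |4.52×10⁻⁶ − 1.74×10⁻⁶| = 2.78×10⁻⁶ T.

B ≈ 2.78 μT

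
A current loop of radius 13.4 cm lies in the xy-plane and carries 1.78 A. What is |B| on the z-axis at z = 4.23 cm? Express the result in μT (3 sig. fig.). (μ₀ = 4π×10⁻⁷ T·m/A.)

On the axis of a circular loop, B = μ₀IR² / [2(R²+z²)^(3/2)].
R² + z² = (0.134)² + (0.0423)² = 0.01975 m², and (R²+z²)^(3/2) = 2.77×10⁻³ m³.
B = (4π×10⁻⁷ × 1.78 × 0.01796) / (2 × 2.77×10⁻³) = 7.24×10⁻⁶ T.

B ≈ 7.24 μT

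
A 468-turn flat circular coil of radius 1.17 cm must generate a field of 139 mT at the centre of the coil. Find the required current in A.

I ≈ 5.53 A

For an N-turn coil, B = Nμ₀I/(2R) with R = 0.0117 m, so I = 2RB/(Nμ₀) = 2 × 0.0117 × 0.139 / (468 × 4π×10⁻⁷) = 5.53 A.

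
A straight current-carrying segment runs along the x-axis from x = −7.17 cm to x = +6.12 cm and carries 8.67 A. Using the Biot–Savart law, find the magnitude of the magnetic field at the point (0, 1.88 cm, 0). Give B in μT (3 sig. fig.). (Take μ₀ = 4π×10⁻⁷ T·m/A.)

B ≈ 88.7 μT

For a finite straight segment, B = (μ₀I/4πd)(sinθ₁ + sinθ₂), where θ₁, θ₂ are the angles from the perpendicular to each end.
The perpendicular distance is d = 0.0188 m; the end-offsets along the wire are a = 0.0717 m and b = 0.0612 m.
sinθ₁ = 0.0717/√(0.0717²+0.0188²) = 0.9673; sinθ₂ = 0.0612/√(0.0612²+0.0188²) = 0.9559.
B = (4π×10⁻⁷ × 8.67) / (4π × 0.0188) × (0.9673 + 0.9559) = 8.87×10⁻⁵ T.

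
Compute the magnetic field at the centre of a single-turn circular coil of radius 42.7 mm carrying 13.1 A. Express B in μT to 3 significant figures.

At the centre of a circular loop the Biot–Savart law gives B = μ₀I/(2R).
B = (4π×10⁻⁷ × 13.1) / (2 × 0.0427) = 1.93×10⁻⁴ T.

B ≈ 193 μT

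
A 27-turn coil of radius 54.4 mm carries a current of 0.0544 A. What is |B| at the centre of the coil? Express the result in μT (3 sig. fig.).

For an N-turn flat coil, B = Nμ₀I/(2R) with R = 0.0544 m.
B = 27 × 6.28×10⁻⁷ T = 1.70×10⁻⁵ T.

B ≈ 17.0 μT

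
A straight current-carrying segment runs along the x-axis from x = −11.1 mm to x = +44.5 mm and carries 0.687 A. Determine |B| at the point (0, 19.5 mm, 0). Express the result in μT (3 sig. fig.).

B ≈ 4.97 μT

For a finite straight segment, B = (μ₀I/4πd)(sinθ₁ + sinθ₂), where θ₁, θ₂ are the angles from the perpendicular to each end.
The perpendicular distance is d = 0.0195 m; the end-offsets along the wire are a = 0.0111 m and b = 0.0445 m.
sinθ₁ = 0.0111/√(0.0111²+0.0195²) = 0.4947; sinθ₂ = 0.0445/√(0.0445²+0.0195²) = 0.9159.
B = (4π×10⁻⁷ × 0.687) / (4π × 0.0195) × (0.4947 + 0.9159) = 4.97×10⁻⁶ T.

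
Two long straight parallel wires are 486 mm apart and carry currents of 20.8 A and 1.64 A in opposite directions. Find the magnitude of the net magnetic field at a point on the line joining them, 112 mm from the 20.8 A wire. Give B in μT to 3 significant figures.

B ≈ 38.0 μT

Each long wire gives B = μ₀I/(2πd). Distances are d₁ = 0.112 m and d₂ = 0.374 m.
B₁ = 3.71×10⁻⁵ T, B₂ = 8.77×10⁻⁷ T.
Between antiparallel currents both contributions point the same way, so they add. B = B₁ + B₂ = 3.71×10⁻⁵ + 8.77×10⁻⁷ = 3.80×10⁻⁵ T.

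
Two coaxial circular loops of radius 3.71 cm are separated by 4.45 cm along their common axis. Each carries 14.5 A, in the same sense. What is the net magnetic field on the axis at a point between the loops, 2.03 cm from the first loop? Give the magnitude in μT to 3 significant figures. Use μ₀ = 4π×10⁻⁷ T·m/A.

B ≈ 310 μT

Each loop contributes B = μ₀IR²/[2(R²+z²)^(3/2)] on the axis, with z measured from that loop.
Loop 1 (z = 0.0203 m): B₁ = 1.66×10⁻⁴ T. Loop 2 (z = 0.0242 m): B₂ = 1.44×10⁻⁴ T.
The fields add: B = B₁ + B₂ = 3.10×10⁻⁴ T.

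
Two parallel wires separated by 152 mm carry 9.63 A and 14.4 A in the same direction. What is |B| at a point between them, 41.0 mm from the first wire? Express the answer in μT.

Each long wire gives B = μ₀I/(2πd). Distances are d₁ = 0.041 m and d₂ = 0.111 m.
B₁ = 4.70×10⁻⁵ T, B₂ = 2.59×10⁻⁵ T.
Between parallel currents the two contributions point in opposite directions, so they subtract. B = |B₁ − B₂| = |4.70×10⁻⁵ − 2.59×10⁻⁵| = 2.10×10⁻⁵ T.

B ≈ 21.0 μT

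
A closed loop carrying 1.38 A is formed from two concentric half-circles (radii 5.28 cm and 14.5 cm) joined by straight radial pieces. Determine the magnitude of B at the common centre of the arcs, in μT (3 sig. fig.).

B ≈ 5.22 μT

The radial connectors point toward the centre, so dl × r̂ = 0 and they contribute nothing.
Each semicircle gives μ₀I/(4R): inner arc 8.21×10⁻⁶ T, outer arc 2.99×10⁻⁶ T.
The two arcs carry current in opposite angular senses, so their fields oppose: B = |8.21×10⁻⁶ − 2.99×10⁻⁶| = 5.22×10⁻⁶ T.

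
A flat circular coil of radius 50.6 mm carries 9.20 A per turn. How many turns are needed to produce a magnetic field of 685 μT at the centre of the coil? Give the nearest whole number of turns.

N = 6

For an N-turn coil, B = Nμ₀I/(2R). A single turn gives B₁ = 1.14×10⁻⁴ T with R = 0.0506 m.
N = B/B₁ = 6.85×10⁻⁴ / 1.14×10⁻⁴ = 6.00.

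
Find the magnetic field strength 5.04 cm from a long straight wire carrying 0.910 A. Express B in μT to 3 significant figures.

B ≈ 3.61 μT

For an infinitely long straight wire, B = μ₀I/(2πd).
B = (4π×10⁻⁷ × 0.910) / (2π × 0.0504) = 3.61×10⁻⁶ T.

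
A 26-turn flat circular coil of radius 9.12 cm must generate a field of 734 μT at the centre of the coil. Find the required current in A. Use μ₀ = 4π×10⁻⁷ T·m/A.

For an N-turn coil, B = Nμ₀I/(2R) with R = 0.0912 m, so I = 2RB/(Nμ₀) = 2 × 0.0912 × 7.34×10⁻⁴ / (26 × 4π×10⁻⁷) = 4.10 A.

I ≈ 4.10 A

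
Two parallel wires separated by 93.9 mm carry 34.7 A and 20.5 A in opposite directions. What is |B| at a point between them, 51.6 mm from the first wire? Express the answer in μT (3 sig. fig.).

Each long wire gives B = μ₀I/(2πd). Distances are d₁ = 0.0516 m and d₂ = 0.0423 m.
B₁ = 1.34×10⁻⁴ T, B₂ = 9.69×10⁻⁵ T.
Between antiparallel currents both contributions point the same way, so they add. B = B₁ + B₂ = 1.34×10⁻⁴ + 9.69×10⁻⁵ = 2.31×10⁻⁴ T.

B ≈ 231 μT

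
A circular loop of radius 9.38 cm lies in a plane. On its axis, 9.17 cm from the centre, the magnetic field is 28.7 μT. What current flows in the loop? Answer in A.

I ≈ 11.7 A

On the axis of a loop, B = μ₀IR²/[2(R²+z²)^(3/2)], so I = 2B(R²+z²)^(3/2)/(μ₀R²).
R² + z² = 0.008798 + 0.008409 = 0.01721 m²; raised to 3/2 gives 2.26×10⁻³ m³.
I = 2 × 2.87×10⁻⁵ × 2.26×10⁻³ / (1.26×10⁻⁶ × 0.008798) = 11.7 A.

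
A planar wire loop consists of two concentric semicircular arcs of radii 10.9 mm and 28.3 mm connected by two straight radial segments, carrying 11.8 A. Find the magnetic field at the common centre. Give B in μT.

B ≈ 209 μT

The radial connectors point toward the centre, so dl × r̂ = 0 and they contribute nothing.
Each semicircle gives μ₀I/(4R): inner arc 3.40×10⁻⁴ T, outer arc 1.31×10⁻⁴ T.
The two arcs carry current in opposite angular senses, so their fields oppose: B = |3.40×10⁻⁴ − 1.31×10⁻⁴| = 2.09×10⁻⁴ T.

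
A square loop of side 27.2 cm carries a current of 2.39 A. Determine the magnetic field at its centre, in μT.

B ≈ 9.94 μT

Each side is a finite straight segment at perpendicular distance d = a/(2 tan(π/4)) = 0.136 m from the centre, with end-angles ±π/4.
One side contributes B₁ = (μ₀I/4πd)·2 sin(π/4) = 2.49×10⁻⁶ T.
All 4 sides add in the same direction: B = 4 × 2.49×10⁻⁶ = 9.94×10⁻⁶ T.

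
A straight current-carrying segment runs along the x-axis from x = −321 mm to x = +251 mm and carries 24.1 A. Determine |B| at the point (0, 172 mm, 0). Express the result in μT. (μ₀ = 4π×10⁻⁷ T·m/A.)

B ≈ 23.9 μT

For a finite straight segment, B = (μ₀I/4πd)(sinθ₁ + sinθ₂), where θ₁, θ₂ are the angles from the perpendicular to each end.
The perpendicular distance is d = 0.172 m; the end-offsets along the wire are a = 0.321 m and b = 0.251 m.
sinθ₁ = 0.321/√(0.321²+0.172²) = 0.8814; sinθ₂ = 0.251/√(0.251²+0.172²) = 0.8249.
B = (4π×10⁻⁷ × 24.1) / (4π × 0.172) × (0.8814 + 0.8249) = 2.39×10⁻⁵ T.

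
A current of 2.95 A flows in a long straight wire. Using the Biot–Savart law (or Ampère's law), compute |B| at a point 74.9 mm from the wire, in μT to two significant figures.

B ≈ 7.9 μT

For an infinitely long straight wire, B = μ₀I/(2πd).
B = (4π×10⁻⁷ × 2.95) / (2π × 0.0749) = 7.88×10⁻⁶ T.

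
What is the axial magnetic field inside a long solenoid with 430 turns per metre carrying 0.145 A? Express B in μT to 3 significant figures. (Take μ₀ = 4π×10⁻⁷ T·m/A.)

Inside a long solenoid, B = μ₀nI with n = 430 turns/m.
B = 4π×10⁻⁷ × 430 × 0.145 = 7.84×10⁻⁵ T.

B ≈ 78.4 μT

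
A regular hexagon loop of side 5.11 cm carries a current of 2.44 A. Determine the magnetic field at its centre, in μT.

B ≈ 33.1 μT

Each side is a finite straight segment at perpendicular distance d = a/(2 tan(π/6)) = 0.04425 m from the centre, with end-angles ±π/6.
One side contributes B₁ = (μ₀I/4πd)·2 sin(π/6) = 5.51×10⁻⁶ T.
All 6 sides add in the same direction: B = 6 × 5.51×10⁻⁶ = 3.31×10⁻⁵ T.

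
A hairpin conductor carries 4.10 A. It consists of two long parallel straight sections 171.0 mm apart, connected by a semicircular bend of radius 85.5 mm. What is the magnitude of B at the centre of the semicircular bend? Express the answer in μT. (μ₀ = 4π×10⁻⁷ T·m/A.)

B ≈ 24.7 μT

The semicircular arc contributes B_arc = μ₀I·π/(4πR) = μ₀I/(4R) = 1.51×10⁻⁵ T.
Each semi-infinite lead is at perpendicular distance R = 0.0855 m from the centre, with the perpendicular foot at its near end, so it contributes μ₀I/(4πR); both point the same way, together 9.59×10⁻⁶ T.
Arc and leads all point the same direction: B = 1.51×10⁻⁵ + 9.59×10⁻⁶ = 2.47×10⁻⁵ T.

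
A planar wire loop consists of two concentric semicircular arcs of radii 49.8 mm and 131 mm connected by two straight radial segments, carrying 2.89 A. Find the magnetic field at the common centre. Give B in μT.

B ≈ 11.3 μT

The radial connectors point toward the centre, so dl × r̂ = 0 and they contribute nothing.
Each semicircle gives μ₀I/(4R): inner arc 1.82×10⁻⁵ T, outer arc 6.93×10⁻⁶ T.
The two arcs carry current in opposite angular senses, so their fields oppose: B = |1.82×10⁻⁵ − 6.93×10⁻⁶| = 1.13×10⁻⁵ T.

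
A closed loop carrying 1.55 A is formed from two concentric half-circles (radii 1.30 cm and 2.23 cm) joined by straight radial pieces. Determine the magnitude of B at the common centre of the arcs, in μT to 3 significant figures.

The radial connectors point toward the centre, so dl × r̂ = 0 and they contribute nothing.
Each semicircle gives μ₀I/(4R): inner arc 3.75×10⁻⁵ T, outer arc 2.18×10⁻⁵ T.
The two arcs carry current in opposite angular senses, so their fields oppose: B = |3.75×10⁻⁵ − 2.18×10⁻⁵| = 1.56×10⁻⁵ T.

B ≈ 15.6 μT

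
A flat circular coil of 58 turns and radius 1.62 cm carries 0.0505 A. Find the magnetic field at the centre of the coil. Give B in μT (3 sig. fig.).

B ≈ 114 μT

For an N-turn flat coil, B = Nμ₀I/(2R) with R = 0.0162 m.
B = 58 × 1.96×10⁻⁶ T = 1.14×10⁻⁴ T.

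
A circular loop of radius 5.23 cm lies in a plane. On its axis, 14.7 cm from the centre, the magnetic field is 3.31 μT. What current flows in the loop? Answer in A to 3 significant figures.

On the axis of a loop, B = μ₀IR²/[2(R²+z²)^(3/2)], so I = 2B(R²+z²)^(3/2)/(μ₀R²).
R² + z² = 0.002735 + 0.02161 = 0.02434 m²; raised to 3/2 gives 3.80×10⁻³ m³.
I = 2 × 3.31×10⁻⁶ × 3.80×10⁻³ / (1.26×10⁻⁶ × 0.002735) = 7.32 A.

I ≈ 7.32 A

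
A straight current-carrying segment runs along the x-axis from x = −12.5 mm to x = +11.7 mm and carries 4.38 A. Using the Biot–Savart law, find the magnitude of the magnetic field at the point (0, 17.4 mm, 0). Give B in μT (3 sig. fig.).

B ≈ 28.7 μT

For a finite straight segment, B = (μ₀I/4πd)(sinθ₁ + sinθ₂), where θ₁, θ₂ are the angles from the perpendicular to each end.
The perpendicular distance is d = 0.0174 m; the end-offsets along the wire are a = 0.0125 m and b = 0.0117 m.
sinθ₁ = 0.0125/√(0.0125²+0.0174²) = 0.5834; sinθ₂ = 0.0117/√(0.0117²+0.0174²) = 0.5580.
B = (4π×10⁻⁷ × 4.38) / (4π × 0.0174) × (0.5834 + 0.5580) = 2.87×10⁻⁵ T.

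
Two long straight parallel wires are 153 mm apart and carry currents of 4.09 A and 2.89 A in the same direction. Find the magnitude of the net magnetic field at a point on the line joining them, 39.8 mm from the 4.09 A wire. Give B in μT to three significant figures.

Each long wire gives B = μ₀I/(2πd). Distances are d₁ = 0.0398 m and d₂ = 0.1132 m.
B₁ = 2.06×10⁻⁵ T, B₂ = 5.11×10⁻⁶ T.
Between parallel currents the two contributions point in opposite directions, so they subtract. B = |B₁ − B₂| = |2.06×10⁻⁵ − 5.11×10⁻⁶| = 1.54×10⁻⁵ T.

B ≈ 15.4 μT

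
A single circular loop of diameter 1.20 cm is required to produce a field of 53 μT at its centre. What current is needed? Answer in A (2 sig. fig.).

I ≈ 0.51 A

At the centre of a circular loop B = μ₀I/(2R), so I = 2RB/μ₀.
With R = 0.006 m, I = 2 × 0.006 × 5.30×10⁻⁵ / (4π×10⁻⁷) = 0.506 A.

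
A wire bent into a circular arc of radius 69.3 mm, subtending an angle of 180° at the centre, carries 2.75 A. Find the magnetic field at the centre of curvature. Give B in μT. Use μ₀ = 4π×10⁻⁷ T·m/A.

The Biot–Savart field of a circular arc at its centre is B = μ₀Iφ/(4πR), with φ = 3.142 rad.
B = (4π×10⁻⁷ × 2.75 × 3.142) / (4π × 0.0693) = 1.25×10⁻⁵ T.

B ≈ 12.5 μT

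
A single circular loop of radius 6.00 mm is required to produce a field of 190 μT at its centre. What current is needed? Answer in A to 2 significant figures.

At the centre of a circular loop B = μ₀I/(2R), so I = 2RB/μ₀.
With R = 0.006 m, I = 2 × 0.006 × 1.90×10⁻⁴ / (4π×10⁻⁷) = 1.81 A.

I ≈ 1.8 A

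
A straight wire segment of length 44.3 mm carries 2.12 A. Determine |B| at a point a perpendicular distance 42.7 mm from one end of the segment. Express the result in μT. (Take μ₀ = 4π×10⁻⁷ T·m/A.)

For a finite straight segment, B = (μ₀I/4πd)(sinθ₁ + sinθ₂), where θ₁, θ₂ are the angles from the perpendicular to each end.
The perpendicular foot is at one end, so the two end-offsets along the wire are 0 and L = 0.0443 m.
sinθ₁ = 0/√(0²+0.0427²) = 0.0000; sinθ₂ = 0.0443/√(0.0443²+0.0427²) = 0.7200.
B = (4π×10⁻⁷ × 2.12) / (4π × 0.0427) × (0.0000 + 0.7200) = 3.57×10⁻⁶ T.

B ≈ 3.57 μT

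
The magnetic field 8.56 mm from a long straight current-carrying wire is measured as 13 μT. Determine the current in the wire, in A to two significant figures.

I ≈ 0.56 A

For a long straight wire B = μ₀I/(2πd), so I = 2πdB/μ₀.
I = 2π × 0.00856 × 1.30×10⁻⁵ / (4π×10⁻⁷) = 0.556 A.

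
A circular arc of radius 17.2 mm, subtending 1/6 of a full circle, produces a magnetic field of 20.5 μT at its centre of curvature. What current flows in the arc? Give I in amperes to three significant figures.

For a circular arc, B = μ₀Iφ/(4πR) with φ in radians; here φ = 1.047 rad.
So I = 4πRB/(μ₀φ) = 4π × 0.0172 × 2.05×10⁻⁵ / (4π×10⁻⁷ × 1.047) = 3.37 A.

I ≈ 3.37 A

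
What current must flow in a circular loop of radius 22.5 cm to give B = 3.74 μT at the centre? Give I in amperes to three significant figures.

At the centre of a circular loop B = μ₀I/(2R), so I = 2RB/μ₀.
With R = 0.225 m, I = 2 × 0.225 × 3.74×10⁻⁶ / (4π×10⁻⁷) = 1.34 A.

I ≈ 1.34 A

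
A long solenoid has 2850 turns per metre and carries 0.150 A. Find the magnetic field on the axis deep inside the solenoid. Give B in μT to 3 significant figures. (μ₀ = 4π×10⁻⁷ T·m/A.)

Inside a long solenoid, B = μ₀nI with n = 2850 turns/m.
B = 4π×10⁻⁷ × 2850 × 0.150 = 5.37×10⁻⁴ T.

B ≈ 537 μT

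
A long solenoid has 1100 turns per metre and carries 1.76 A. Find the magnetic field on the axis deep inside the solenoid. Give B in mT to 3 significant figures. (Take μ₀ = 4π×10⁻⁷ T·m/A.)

B ≈ 2.43 mT

Inside a long solenoid, B = μ₀nI with n = 1100 turns/m.
B = 4π×10⁻⁷ × 1100 × 1.76 = 2.43×10⁻³ T.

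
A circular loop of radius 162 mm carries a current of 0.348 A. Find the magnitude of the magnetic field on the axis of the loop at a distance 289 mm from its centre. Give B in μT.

B ≈ 0.158 μT

On the axis of a circular loop, B = μ₀IR² / [2(R²+z²)^(3/2)].
R² + z² = (0.162)² + (0.289)² = 0.1098 m², and (R²+z²)^(3/2) = 3.64×10⁻² m³.
B = (4π×10⁻⁷ × 0.348 × 0.02624) / (2 × 3.64×10⁻²) = 1.58×10⁻⁷ T.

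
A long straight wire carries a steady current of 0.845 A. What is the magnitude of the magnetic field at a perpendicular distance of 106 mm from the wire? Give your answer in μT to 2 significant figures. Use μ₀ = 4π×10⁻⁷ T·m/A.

For an infinitely long straight wire, B = μ₀I/(2πd).
B = (4π×10⁻⁷ × 0.845) / (2π × 0.106) = 1.59×10⁻⁶ T.

B ≈ 1.6 μT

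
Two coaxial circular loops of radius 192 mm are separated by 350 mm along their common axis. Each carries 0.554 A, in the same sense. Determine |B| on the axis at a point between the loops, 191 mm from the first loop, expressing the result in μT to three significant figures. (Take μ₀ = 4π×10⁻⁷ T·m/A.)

Each loop contributes B = μ₀IR²/[2(R²+z²)^(3/2)] on the axis, with z measured from that loop.
Loop 1 (z = 0.191 m): B₁ = 6.46×10⁻⁷ T. Loop 2 (z = 0.159 m): B₂ = 8.28×10⁻⁷ T.
The fields add: B = B₁ + B₂ = 1.47×10⁻⁶ T.

B ≈ 1.47 μT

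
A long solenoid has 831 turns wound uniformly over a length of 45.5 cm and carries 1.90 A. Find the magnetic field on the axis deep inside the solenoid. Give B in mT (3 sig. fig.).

B ≈ 4.36 mT

Inside a long solenoid, B = μ₀nI with n = 1826 turns/m.
B = 4π×10⁻⁷ × 1826 × 1.90 = 4.36×10⁻³ T.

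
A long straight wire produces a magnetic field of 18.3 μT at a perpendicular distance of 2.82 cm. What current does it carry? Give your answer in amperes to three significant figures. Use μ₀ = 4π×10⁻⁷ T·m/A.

For a long straight wire B = μ₀I/(2πd), so I = 2πdB/μ₀.
I = 2π × 0.0282 × 1.83×10⁻⁵ / (4π×10⁻⁷) = 2.58 A.

I ≈ 2.58 A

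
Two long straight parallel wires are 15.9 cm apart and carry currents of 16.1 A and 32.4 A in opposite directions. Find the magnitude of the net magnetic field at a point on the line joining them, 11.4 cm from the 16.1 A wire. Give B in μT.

Each long wire gives B = μ₀I/(2πd). Distances are d₁ = 0.114 m and d₂ = 0.045 m.
B₁ = 2.82×10⁻⁵ T, B₂ = 1.44×10⁻⁴ T.
Between antiparallel currents both contributions point the same way, so they add. B = B₁ + B₂ = 2.82×10⁻⁵ + 1.44×10⁻⁴ = 1.72×10⁻⁴ T.

B ≈ 172 μT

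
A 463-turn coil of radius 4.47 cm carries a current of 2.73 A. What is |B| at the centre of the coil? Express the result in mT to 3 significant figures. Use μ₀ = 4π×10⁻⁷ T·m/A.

For an N-turn flat coil, B = Nμ₀I/(2R) with R = 0.0447 m.
B = 463 × 3.84×10⁻⁵ T = 1.78×10⁻² T.

B ≈ 17.8 mT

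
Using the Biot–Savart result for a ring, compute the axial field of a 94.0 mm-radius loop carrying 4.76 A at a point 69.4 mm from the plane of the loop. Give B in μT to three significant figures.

On the axis of a circular loop, B = μ₀IR² / [2(R²+z²)^(3/2)].
R² + z² = (0.094)² + (0.0694)² = 0.01365 m², and (R²+z²)^(3/2) = 1.60×10⁻³ m³.
B = (4π×10⁻⁷ × 4.76 × 0.008836) / (2 × 1.60×10⁻³) = 1.66×10⁻⁵ T.

B ≈ 16.6 μT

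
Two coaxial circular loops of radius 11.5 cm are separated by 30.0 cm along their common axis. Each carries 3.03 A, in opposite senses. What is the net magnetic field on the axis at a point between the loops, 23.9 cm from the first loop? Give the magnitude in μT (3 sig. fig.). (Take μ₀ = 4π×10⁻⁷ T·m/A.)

B ≈ 10.1 μT

Each loop contributes B = μ₀IR²/[2(R²+z²)^(3/2)] on the axis, with z measured from that loop.
Loop 1 (z = 0.239 m): B₁ = 1.35×10⁻⁶ T. Loop 2 (z = 0.061 m): B₂ = 1.14×10⁻⁵ T.
The fields oppose: B = |B₁ − B₂| = 1.01×10⁻⁵ T.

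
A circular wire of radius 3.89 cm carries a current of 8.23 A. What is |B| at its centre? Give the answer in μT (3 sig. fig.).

At the centre of a circular loop the Biot–Savart law gives B = μ₀I/(2R).
B = (4π×10⁻⁷ × 8.23) / (2 × 0.0389) = 1.33×10⁻⁴ T.

B ≈ 133 μT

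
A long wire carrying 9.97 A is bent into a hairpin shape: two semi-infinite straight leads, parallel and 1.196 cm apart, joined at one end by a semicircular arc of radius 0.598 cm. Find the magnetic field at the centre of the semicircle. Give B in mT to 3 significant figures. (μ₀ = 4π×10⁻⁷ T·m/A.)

The semicircular arc contributes B_arc = μ₀I·π/(4πR) = μ₀I/(4R) = 5.24×10⁻⁴ T.
Each semi-infinite lead is at perpendicular distance R = 0.00598 m from the centre, with the perpendicular foot at its near end, so it contributes μ₀I/(4πR); both point the same way, together 3.33×10⁻⁴ T.
Arc and leads all point the same direction: B = 5.24×10⁻⁴ + 3.33×10⁻⁴ = 8.57×10⁻⁴ T.

B ≈ 0.857 mT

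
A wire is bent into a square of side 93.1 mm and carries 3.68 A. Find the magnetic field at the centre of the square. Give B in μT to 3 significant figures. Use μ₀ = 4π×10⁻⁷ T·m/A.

Each side is a finite straight segment at perpendicular distance d = a/(2 tan(π/4)) = 0.04655 m from the centre, with end-angles ±π/4.
One side contributes B₁ = (μ₀I/4πd)·2 sin(π/4) = 1.12×10⁻⁵ T.
All 4 sides add in the same direction: B = 4 × 1.12×10⁻⁵ = 4.47×10⁻⁵ T.

B ≈ 44.7 μT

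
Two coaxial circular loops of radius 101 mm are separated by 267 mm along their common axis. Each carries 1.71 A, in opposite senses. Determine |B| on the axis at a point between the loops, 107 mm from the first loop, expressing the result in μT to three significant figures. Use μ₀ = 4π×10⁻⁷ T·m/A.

Each loop contributes B = μ₀IR²/[2(R²+z²)^(3/2)] on the axis, with z measured from that loop.
Loop 1 (z = 0.107 m): B₁ = 3.44×10⁻⁶ T. Loop 2 (z = 0.16 m): B₂ = 1.62×10⁻⁶ T.
The fields oppose: B = |B₁ − B₂| = 1.82×10⁻⁶ T.

B ≈ 1.82 μT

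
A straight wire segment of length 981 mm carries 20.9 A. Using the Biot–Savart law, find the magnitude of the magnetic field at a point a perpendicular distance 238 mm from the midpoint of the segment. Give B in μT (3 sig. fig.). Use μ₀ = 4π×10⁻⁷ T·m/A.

B ≈ 15.8 μT

For a finite straight segment, B = (μ₀I/4πd)(sinθ₁ + sinθ₂), where θ₁, θ₂ are the angles from the perpendicular to each end.
The perpendicular from the point meets the wire at its midpoint, so each end is L/2 = 0.4905 m away along the wire.
sinθ₁ = 0.4905/√(0.4905²+0.238²) = 0.8997; sinθ₂ = 0.4905/√(0.4905²+0.238²) = 0.8997.
B = (4π×10⁻⁷ × 20.9) / (4π × 0.238) × (0.8997 + 0.8997) = 1.58×10⁻⁵ T.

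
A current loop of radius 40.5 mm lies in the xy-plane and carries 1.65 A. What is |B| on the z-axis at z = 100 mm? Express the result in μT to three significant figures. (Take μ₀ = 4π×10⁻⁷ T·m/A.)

B ≈ 1.35 μT

On the axis of a circular loop, B = μ₀IR² / [2(R²+z²)^(3/2)].
R² + z² = (0.0405)² + (0.1)² = 0.01164 m², and (R²+z²)^(3/2) = 1.26×10⁻³ m³.
B = (4π×10⁻⁷ × 1.65 × 0.00164) / (2 × 1.26×10⁻³) = 1.35×10⁻⁶ T.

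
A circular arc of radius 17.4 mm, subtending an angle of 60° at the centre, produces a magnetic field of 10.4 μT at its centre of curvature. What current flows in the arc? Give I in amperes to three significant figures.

For a circular arc, B = μ₀Iφ/(4πR) with φ in radians; here φ = 1.047 rad.
So I = 4πRB/(μ₀φ) = 4π × 0.0174 × 1.04×10⁻⁵ / (4π×10⁻⁷ × 1.047) = 1.73 A.

I ≈ 1.73 A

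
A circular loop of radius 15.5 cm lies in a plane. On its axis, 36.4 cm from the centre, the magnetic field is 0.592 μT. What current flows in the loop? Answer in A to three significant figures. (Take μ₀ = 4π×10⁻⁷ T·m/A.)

On the axis of a loop, B = μ₀IR²/[2(R²+z²)^(3/2)], so I = 2B(R²+z²)^(3/2)/(μ₀R²).
R² + z² = 0.02403 + 0.1325 = 0.1565 m²; raised to 3/2 gives 6.19×10⁻² m³.
I = 2 × 5.92×10⁻⁷ × 6.19×10⁻² / (1.26×10⁻⁶ × 0.02403) = 2.43 A.

I ≈ 2.43 A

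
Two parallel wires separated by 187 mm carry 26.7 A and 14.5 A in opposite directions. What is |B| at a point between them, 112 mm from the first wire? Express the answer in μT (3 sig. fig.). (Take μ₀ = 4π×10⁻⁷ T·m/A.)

B ≈ 86.3 μT

Each long wire gives B = μ₀I/(2πd). Distances are d₁ = 0.112 m and d₂ = 0.075 m.
B₁ = 4.77×10⁻⁵ T, B₂ = 3.87×10⁻⁵ T.
Between antiparallel currents both contributions point the same way, so they add. B = B₁ + B₂ = 4.77×10⁻⁵ + 3.87×10⁻⁵ = 8.63×10⁻⁵ T.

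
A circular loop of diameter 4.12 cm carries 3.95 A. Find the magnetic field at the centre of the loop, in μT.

At the centre of a circular loop the Biot–Savart law gives B = μ₀I/(2R) (so R = 0.0206 m).
B = (4π×10⁻⁷ × 3.95) / (2 × 0.0206) = 1.20×10⁻⁴ T.

B ≈ 120 μT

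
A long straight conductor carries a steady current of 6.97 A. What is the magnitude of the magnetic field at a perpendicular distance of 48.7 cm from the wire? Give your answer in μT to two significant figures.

B ≈ 2.9 μT

For an infinitely long straight wire, B = μ₀I/(2πd).
B = (4π×10⁻⁷ × 6.97) / (2π × 0.487) = 2.86×10⁻⁶ T.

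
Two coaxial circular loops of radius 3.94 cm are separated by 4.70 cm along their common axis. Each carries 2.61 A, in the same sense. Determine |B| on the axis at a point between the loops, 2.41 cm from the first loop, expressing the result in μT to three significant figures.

B ≈ 52.7 μT

Each loop contributes B = μ₀IR²/[2(R²+z²)^(3/2)] on the axis, with z measured from that loop.
Loop 1 (z = 0.0241 m): B₁ = 2.58×10⁻⁵ T. Loop 2 (z = 0.0229 m): B₂ = 2.69×10⁻⁵ T.
The fields add: B = B₁ + B₂ = 5.27×10⁻⁵ T.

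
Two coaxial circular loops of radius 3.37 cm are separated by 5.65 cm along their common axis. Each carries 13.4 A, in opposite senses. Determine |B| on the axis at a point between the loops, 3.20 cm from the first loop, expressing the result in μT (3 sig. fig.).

Each loop contributes B = μ₀IR²/[2(R²+z²)^(3/2)] on the axis, with z measured from that loop.
Loop 1 (z = 0.032 m): B₁ = 9.53×10⁻⁵ T. Loop 2 (z = 0.0245 m): B₂ = 1.32×10⁻⁴ T.
The fields oppose: B = |B₁ − B₂| = 3.69×10⁻⁵ T.

B ≈ 36.9 μT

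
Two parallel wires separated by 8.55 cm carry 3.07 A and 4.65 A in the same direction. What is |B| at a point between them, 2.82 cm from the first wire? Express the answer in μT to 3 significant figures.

Each long wire gives B = μ₀I/(2πd). Distances are d₁ = 0.0282 m and d₂ = 0.0573 m.
B₁ = 2.18×10⁻⁵ T, B₂ = 1.62×10⁻⁵ T.
Between parallel currents the two contributions point in opposite directions, so they subtract. B = |B₁ − B₂| = |2.18×10⁻⁵ − 1.62×10⁻⁵| = 5.54×10⁻⁶ T.

B ≈ 5.54 μT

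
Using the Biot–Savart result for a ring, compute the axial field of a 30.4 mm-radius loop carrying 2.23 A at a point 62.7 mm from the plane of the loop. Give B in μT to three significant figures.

B ≈ 3.83 μT

On the axis of a circular loop, B = μ₀IR² / [2(R²+z²)^(3/2)].
R² + z² = (0.0304)² + (0.0627)² = 0.004855 m², and (R²+z²)^(3/2) = 3.38×10⁻⁴ m³.
B = (4π×10⁻⁷ × 2.23 × 0.0009242) / (2 × 3.38×10⁻⁴) = 3.83×10⁻⁶ T.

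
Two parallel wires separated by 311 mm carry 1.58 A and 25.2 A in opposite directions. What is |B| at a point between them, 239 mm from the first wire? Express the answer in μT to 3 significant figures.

B ≈ 71.3 μT

Each long wire gives B = μ₀I/(2πd). Distances are d₁ = 0.239 m and d₂ = 0.072 m.
B₁ = 1.32×10⁻⁶ T, B₂ = 7.00×10⁻⁵ T.
Between antiparallel currents both contributions point the same way, so they add. B = B₁ + B₂ = 1.32×10⁻⁶ + 7.00×10⁻⁵ = 7.13×10⁻⁵ T.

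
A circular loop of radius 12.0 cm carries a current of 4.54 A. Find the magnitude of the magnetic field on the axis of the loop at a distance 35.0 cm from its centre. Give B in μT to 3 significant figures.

On the axis of a circular loop, B = μ₀IR² / [2(R²+z²)^(3/2)].
R² + z² = (0.12)² + (0.35)² = 0.1369 m², and (R²+z²)^(3/2) = 5.07×10⁻² m³.
B = (4π×10⁻⁷ × 4.54 × 0.0144) / (2 × 5.07×10⁻²) = 8.11×10⁻⁷ T.

B ≈ 0.811 μT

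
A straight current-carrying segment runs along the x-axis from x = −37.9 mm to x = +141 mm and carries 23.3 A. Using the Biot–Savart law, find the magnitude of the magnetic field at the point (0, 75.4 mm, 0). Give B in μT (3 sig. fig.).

B ≈ 41.1 μT

For a finite straight segment, B = (μ₀I/4πd)(sinθ₁ + sinθ₂), where θ₁, θ₂ are the angles from the perpendicular to each end.
The perpendicular distance is d = 0.0754 m; the end-offsets along the wire are a = 0.0379 m and b = 0.141 m.
sinθ₁ = 0.0379/√(0.0379²+0.0754²) = 0.4491; sinθ₂ = 0.141/√(0.141²+0.0754²) = 0.8818.
B = (4π×10⁻⁷ × 23.3) / (4π × 0.0754) × (0.4491 + 0.8818) = 4.11×10⁻⁵ T.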